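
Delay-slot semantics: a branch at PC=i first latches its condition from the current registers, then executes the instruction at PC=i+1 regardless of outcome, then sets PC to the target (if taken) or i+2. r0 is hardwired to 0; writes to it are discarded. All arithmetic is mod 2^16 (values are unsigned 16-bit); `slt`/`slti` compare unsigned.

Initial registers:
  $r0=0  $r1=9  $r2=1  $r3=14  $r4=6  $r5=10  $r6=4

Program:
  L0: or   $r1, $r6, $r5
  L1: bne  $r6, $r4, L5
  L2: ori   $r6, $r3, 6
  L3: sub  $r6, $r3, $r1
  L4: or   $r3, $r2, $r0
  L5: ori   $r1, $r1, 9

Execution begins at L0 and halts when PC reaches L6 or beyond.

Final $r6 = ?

  step pc=0: or   $r1, $r6, $r5  regs=(0,14,1,14,6,10,4)
  step pc=1: bne  $r6, $r4, L5  cond=T  regs=(0,14,1,14,6,10,4)
  step pc=2: ori   $r6, $r3, 6  regs=(0,14,1,14,6,10,14)
  step pc=5: ori   $r1, $r1, 9  regs=(0,15,1,14,6,10,14)

14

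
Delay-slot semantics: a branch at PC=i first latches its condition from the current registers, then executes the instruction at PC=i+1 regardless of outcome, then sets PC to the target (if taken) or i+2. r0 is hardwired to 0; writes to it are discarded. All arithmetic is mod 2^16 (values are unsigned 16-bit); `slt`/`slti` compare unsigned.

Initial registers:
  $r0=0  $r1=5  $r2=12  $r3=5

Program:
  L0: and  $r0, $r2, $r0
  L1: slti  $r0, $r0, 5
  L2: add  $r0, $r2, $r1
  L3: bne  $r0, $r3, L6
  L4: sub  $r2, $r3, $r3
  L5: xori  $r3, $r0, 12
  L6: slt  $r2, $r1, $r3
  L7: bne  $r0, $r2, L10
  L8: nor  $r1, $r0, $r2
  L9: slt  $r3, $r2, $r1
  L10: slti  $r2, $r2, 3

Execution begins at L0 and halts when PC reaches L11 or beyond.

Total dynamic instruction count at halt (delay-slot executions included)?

PC=0  and  $r0, $r2, $r0     | $r0=0 $r1=5 $r2=12 $r3=5
PC=1  slti  $r0, $r0, 5      | $r0=0 $r1=5 $r2=12 $r3=5
PC=2  add  $r0, $r2, $r1     | $r0=0 $r1=5 $r2=12 $r3=5
PC=3  bne  $r0, $r3, L6      | $r0=0 $r1=5 $r2=12 $r3=5  [TAKEN]
PC=4  sub  $r2, $r3, $r3     | $r0=0 $r1=5 $r2=0 $r3=5
PC=6  slt  $r2, $r1, $r3     | $r0=0 $r1=5 $r2=0 $r3=5
PC=7  bne  $r0, $r2, L10     | $r0=0 $r1=5 $r2=0 $r3=5  [not taken]
PC=8  nor  $r1, $r0, $r2     | $r0=0 $r1=65535 $r2=0 $r3=5
PC=9  slt  $r3, $r2, $r1     | $r0=0 $r1=65535 $r2=0 $r3=1
PC=10 slti  $r2, $r2, 3      | $r0=0 $r1=65535 $r2=1 $r3=1

10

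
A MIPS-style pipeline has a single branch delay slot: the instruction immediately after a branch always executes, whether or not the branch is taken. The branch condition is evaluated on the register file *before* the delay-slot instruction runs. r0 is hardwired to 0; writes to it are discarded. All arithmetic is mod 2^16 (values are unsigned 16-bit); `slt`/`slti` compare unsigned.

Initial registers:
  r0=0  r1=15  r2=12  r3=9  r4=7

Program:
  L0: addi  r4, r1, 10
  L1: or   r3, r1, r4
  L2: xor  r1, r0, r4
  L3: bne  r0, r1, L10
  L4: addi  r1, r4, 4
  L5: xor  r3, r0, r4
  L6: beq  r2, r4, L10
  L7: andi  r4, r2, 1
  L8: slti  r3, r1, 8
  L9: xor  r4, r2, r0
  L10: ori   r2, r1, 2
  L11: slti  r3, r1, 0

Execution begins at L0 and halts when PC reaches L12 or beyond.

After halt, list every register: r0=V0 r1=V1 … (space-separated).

r0=0 r1=29 r2=31 r3=0 r4=25

#0 addi  r4, r1, 10 ; 0/15/12/9/25
#1 or   r3, r1, r4 ; 0/15/12/31/25
#2 xor  r1, r0, r4 ; 0/25/12/31/25
#3 bne  r0, r1, L10 ; 0/25/12/31/25 ; →target
#4 addi  r1, r4, 4 ; 0/29/12/31/25
#10 ori   r2, r1, 2 ; 0/29/31/31/25
#11 slti  r3, r1, 0 ; 0/29/31/0/25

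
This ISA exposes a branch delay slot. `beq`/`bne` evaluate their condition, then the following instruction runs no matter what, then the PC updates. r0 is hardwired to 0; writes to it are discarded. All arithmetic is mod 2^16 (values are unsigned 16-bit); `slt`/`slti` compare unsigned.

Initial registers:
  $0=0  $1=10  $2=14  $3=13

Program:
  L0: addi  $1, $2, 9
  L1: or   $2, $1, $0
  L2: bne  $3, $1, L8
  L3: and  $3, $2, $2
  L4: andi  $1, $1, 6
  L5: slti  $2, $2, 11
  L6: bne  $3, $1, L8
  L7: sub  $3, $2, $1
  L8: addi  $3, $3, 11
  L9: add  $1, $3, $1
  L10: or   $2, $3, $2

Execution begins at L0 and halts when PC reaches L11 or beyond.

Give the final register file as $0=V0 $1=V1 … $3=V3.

  step pc=0: addi  $1, $2, 9  regs=(0,23,14,13)
  step pc=1: or   $2, $1, $0  regs=(0,23,23,13)
  step pc=2: bne  $3, $1, L8  cond=T  regs=(0,23,23,13)
  step pc=3: and  $3, $2, $2  regs=(0,23,23,23)
  step pc=8: addi  $3, $3, 11  regs=(0,23,23,34)
  step pc=9: add  $1, $3, $1  regs=(0,57,23,34)
  step pc=10: or   $2, $3, $2  regs=(0,57,55,34)

$0=0 $1=57 $2=55 $3=34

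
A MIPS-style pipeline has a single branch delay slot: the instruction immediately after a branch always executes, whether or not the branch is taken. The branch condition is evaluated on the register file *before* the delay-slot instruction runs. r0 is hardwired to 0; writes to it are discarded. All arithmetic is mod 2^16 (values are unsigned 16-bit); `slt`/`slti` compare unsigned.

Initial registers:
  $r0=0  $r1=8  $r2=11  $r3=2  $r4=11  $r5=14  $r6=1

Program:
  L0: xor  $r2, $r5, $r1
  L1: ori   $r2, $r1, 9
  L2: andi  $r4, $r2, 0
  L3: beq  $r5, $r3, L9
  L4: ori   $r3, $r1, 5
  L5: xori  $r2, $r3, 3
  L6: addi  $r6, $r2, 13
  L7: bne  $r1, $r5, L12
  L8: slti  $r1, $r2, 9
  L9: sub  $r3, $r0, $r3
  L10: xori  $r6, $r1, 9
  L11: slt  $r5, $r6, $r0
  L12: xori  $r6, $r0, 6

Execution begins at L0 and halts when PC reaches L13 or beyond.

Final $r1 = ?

0

#0 xor  $r2, $r5, $r1 ; 0/8/6/2/11/14/1
#1 ori   $r2, $r1, 9 ; 0/8/9/2/11/14/1
#2 andi  $r4, $r2, 0 ; 0/8/9/2/0/14/1
#3 beq  $r5, $r3, L9 ; 0/8/9/2/0/14/1 ; →fallthru
#4 ori   $r3, $r1, 5 ; 0/8/9/13/0/14/1
#5 xori  $r2, $r3, 3 ; 0/8/14/13/0/14/1
#6 addi  $r6, $r2, 13 ; 0/8/14/13/0/14/27
#7 bne  $r1, $r5, L12 ; 0/8/14/13/0/14/27 ; →target
#8 slti  $r1, $r2, 9 ; 0/0/14/13/0/14/27
#12 xori  $r6, $r0, 6 ; 0/0/14/13/0/14/6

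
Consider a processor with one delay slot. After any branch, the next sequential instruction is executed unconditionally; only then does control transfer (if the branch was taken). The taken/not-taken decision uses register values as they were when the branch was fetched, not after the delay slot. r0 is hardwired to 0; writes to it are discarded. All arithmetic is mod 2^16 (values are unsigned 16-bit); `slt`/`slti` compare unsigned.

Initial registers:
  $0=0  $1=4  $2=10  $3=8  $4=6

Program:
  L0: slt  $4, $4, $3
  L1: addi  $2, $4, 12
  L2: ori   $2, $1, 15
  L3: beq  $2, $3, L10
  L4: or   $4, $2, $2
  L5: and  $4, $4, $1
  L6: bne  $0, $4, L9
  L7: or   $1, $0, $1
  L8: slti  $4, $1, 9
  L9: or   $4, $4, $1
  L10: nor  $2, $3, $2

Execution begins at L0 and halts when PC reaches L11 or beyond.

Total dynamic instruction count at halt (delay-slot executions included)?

PC=0  slt  $4, $4, $3        | $0=0 $1=4 $2=10 $3=8 $4=1
PC=1  addi  $2, $4, 12       | $0=0 $1=4 $2=13 $3=8 $4=1
PC=2  ori   $2, $1, 15       | $0=0 $1=4 $2=15 $3=8 $4=1
PC=3  beq  $2, $3, L10       | $0=0 $1=4 $2=15 $3=8 $4=1  [not taken]
PC=4  or   $4, $2, $2        | $0=0 $1=4 $2=15 $3=8 $4=15
PC=5  and  $4, $4, $1        | $0=0 $1=4 $2=15 $3=8 $4=4
PC=6  bne  $0, $4, L9        | $0=0 $1=4 $2=15 $3=8 $4=4  [TAKEN]
PC=7  or   $1, $0, $1        | $0=0 $1=4 $2=15 $3=8 $4=4
PC=9  or   $4, $4, $1        | $0=0 $1=4 $2=15 $3=8 $4=4
PC=10 nor  $2, $3, $2        | $0=0 $1=4 $2=65520 $3=8 $4=4

10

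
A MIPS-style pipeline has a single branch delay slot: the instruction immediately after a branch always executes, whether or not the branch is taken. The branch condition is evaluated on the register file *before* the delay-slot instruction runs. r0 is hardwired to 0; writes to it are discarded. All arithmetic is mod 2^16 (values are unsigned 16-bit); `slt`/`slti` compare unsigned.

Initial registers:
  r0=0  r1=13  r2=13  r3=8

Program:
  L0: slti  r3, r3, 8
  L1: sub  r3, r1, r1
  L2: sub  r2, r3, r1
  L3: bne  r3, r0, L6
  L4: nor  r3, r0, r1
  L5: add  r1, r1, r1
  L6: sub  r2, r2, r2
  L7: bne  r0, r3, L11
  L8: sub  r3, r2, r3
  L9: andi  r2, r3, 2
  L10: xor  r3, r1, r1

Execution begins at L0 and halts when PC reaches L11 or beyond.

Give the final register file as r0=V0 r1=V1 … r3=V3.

r0=0 r1=26 r2=0 r3=14

PC=0  slti  r3, r3, 8        | r0=0 r1=13 r2=13 r3=0
PC=1  sub  r3, r1, r1        | r0=0 r1=13 r2=13 r3=0
PC=2  sub  r2, r3, r1        | r0=0 r1=13 r2=65523 r3=0
PC=3  bne  r3, r0, L6        | r0=0 r1=13 r2=65523 r3=0  [not taken]
PC=4  nor  r3, r0, r1        | r0=0 r1=13 r2=65523 r3=65522
PC=5  add  r1, r1, r1        | r0=0 r1=26 r2=65523 r3=65522
PC=6  sub  r2, r2, r2        | r0=0 r1=26 r2=0 r3=65522
PC=7  bne  r0, r3, L11       | r0=0 r1=26 r2=0 r3=65522  [TAKEN]
PC=8  sub  r3, r2, r3        | r0=0 r1=26 r2=0 r3=14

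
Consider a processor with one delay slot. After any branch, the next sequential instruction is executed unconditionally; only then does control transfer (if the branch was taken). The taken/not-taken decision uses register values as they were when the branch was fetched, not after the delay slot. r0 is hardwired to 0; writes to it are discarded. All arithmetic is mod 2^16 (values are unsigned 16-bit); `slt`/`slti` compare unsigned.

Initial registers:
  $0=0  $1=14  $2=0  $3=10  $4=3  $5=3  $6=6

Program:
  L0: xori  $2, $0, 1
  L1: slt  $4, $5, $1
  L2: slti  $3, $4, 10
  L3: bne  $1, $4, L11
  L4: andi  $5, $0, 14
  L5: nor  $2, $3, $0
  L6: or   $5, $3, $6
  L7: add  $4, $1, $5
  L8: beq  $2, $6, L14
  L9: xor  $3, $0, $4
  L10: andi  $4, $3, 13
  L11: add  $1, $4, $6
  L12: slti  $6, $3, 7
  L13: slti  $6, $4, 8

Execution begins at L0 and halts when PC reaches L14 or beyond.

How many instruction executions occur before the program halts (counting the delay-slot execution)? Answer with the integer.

PC=0  xori  $2, $0, 1        | $0=0 $1=14 $2=1 $3=10 $4=3 $5=3 $6=6
PC=1  slt  $4, $5, $1        | $0=0 $1=14 $2=1 $3=10 $4=1 $5=3 $6=6
PC=2  slti  $3, $4, 10       | $0=0 $1=14 $2=1 $3=1 $4=1 $5=3 $6=6
PC=3  bne  $1, $4, L11       | $0=0 $1=14 $2=1 $3=1 $4=1 $5=3 $6=6  [TAKEN]
PC=4  andi  $5, $0, 14       | $0=0 $1=14 $2=1 $3=1 $4=1 $5=0 $6=6
PC=11 add  $1, $4, $6        | $0=0 $1=7 $2=1 $3=1 $4=1 $5=0 $6=6
PC=12 slti  $6, $3, 7        | $0=0 $1=7 $2=1 $3=1 $4=1 $5=0 $6=1
PC=13 slti  $6, $4, 8        | $0=0 $1=7 $2=1 $3=1 $4=1 $5=0 $6=1

8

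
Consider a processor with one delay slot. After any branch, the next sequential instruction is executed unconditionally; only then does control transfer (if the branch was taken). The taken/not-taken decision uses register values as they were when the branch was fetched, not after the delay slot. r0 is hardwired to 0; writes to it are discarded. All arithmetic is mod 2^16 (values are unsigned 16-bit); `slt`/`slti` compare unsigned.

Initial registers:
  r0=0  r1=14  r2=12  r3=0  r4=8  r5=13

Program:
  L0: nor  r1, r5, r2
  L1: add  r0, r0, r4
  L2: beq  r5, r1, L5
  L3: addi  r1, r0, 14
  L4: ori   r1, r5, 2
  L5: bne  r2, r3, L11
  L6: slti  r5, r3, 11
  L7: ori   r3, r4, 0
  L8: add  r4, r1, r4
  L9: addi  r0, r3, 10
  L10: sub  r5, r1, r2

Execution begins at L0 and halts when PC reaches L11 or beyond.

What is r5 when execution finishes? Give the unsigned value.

PC=0  nor  r1, r5, r2        | r0=0 r1=65522 r2=12 r3=0 r4=8 r5=13
PC=1  add  r0, r0, r4        | r0=0 r1=65522 r2=12 r3=0 r4=8 r5=13
PC=2  beq  r5, r1, L5        | r0=0 r1=65522 r2=12 r3=0 r4=8 r5=13  [not taken]
PC=3  addi  r1, r0, 14       | r0=0 r1=14 r2=12 r3=0 r4=8 r5=13
PC=4  ori   r1, r5, 2        | r0=0 r1=15 r2=12 r3=0 r4=8 r5=13
PC=5  bne  r2, r3, L11       | r0=0 r1=15 r2=12 r3=0 r4=8 r5=13  [TAKEN]
PC=6  slti  r5, r3, 11       | r0=0 r1=15 r2=12 r3=0 r4=8 r5=1

1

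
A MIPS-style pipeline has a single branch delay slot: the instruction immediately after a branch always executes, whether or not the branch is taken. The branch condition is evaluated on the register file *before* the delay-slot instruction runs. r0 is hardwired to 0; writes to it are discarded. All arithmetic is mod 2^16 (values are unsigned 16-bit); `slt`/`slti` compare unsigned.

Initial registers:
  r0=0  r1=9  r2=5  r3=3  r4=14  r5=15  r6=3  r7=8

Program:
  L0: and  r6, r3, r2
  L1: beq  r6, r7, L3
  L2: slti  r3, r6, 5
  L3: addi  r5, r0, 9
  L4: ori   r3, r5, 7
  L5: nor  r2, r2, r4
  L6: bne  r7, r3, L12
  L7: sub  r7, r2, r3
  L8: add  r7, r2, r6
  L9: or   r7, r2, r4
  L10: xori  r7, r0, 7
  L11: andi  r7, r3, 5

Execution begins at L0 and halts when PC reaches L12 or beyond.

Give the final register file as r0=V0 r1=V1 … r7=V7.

  step pc=0: and  r6, r3, r2  regs=(0,9,5,3,14,15,1,8)
  step pc=1: beq  r6, r7, L3  cond=F  regs=(0,9,5,3,14,15,1,8)
  step pc=2: slti  r3, r6, 5  regs=(0,9,5,1,14,15,1,8)
  step pc=3: addi  r5, r0, 9  regs=(0,9,5,1,14,9,1,8)
  step pc=4: ori   r3, r5, 7  regs=(0,9,5,15,14,9,1,8)
  step pc=5: nor  r2, r2, r4  regs=(0,9,65520,15,14,9,1,8)
  step pc=6: bne  r7, r3, L12  cond=T  regs=(0,9,65520,15,14,9,1,8)
  step pc=7: sub  r7, r2, r3  regs=(0,9,65520,15,14,9,1,65505)

r0=0 r1=9 r2=65520 r3=15 r4=14 r5=9 r6=1 r7=65505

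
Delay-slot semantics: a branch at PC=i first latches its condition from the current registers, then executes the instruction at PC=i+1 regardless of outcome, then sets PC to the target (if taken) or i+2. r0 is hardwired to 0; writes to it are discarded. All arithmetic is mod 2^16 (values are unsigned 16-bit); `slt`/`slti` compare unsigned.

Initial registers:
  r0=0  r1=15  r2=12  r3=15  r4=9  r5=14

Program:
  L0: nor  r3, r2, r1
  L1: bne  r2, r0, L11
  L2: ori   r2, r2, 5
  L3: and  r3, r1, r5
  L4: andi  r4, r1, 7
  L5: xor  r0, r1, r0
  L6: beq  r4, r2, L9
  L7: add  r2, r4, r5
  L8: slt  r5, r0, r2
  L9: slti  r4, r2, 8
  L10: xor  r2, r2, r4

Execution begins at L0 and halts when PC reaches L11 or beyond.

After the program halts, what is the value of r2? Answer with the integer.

13

PC=0  nor  r3, r2, r1        | r0=0 r1=15 r2=12 r3=65520 r4=9 r5=14
PC=1  bne  r2, r0, L11       | r0=0 r1=15 r2=12 r3=65520 r4=9 r5=14  [TAKEN]
PC=2  ori   r2, r2, 5        | r0=0 r1=15 r2=13 r3=65520 r4=9 r5=14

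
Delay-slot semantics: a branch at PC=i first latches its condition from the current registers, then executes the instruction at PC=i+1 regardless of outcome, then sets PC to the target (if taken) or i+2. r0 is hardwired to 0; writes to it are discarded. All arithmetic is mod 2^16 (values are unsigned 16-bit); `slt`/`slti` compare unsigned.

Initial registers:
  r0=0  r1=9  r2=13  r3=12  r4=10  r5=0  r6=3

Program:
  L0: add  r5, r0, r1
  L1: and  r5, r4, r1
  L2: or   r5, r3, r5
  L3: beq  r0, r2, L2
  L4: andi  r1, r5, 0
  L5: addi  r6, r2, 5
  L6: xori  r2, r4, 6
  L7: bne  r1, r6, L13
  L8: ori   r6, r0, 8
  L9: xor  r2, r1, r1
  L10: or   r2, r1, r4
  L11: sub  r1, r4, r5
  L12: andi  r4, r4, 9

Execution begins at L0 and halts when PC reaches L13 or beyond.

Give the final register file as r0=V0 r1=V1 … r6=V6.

PC=0  add  r5, r0, r1        | r0=0 r1=9 r2=13 r3=12 r4=10 r5=9 r6=3
PC=1  and  r5, r4, r1        | r0=0 r1=9 r2=13 r3=12 r4=10 r5=8 r6=3
PC=2  or   r5, r3, r5        | r0=0 r1=9 r2=13 r3=12 r4=10 r5=12 r6=3
PC=3  beq  r0, r2, L2        | r0=0 r1=9 r2=13 r3=12 r4=10 r5=12 r6=3  [not taken]
PC=4  andi  r1, r5, 0        | r0=0 r1=0 r2=13 r3=12 r4=10 r5=12 r6=3
PC=5  addi  r6, r2, 5        | r0=0 r1=0 r2=13 r3=12 r4=10 r5=12 r6=18
PC=6  xori  r2, r4, 6        | r0=0 r1=0 r2=12 r3=12 r4=10 r5=12 r6=18
PC=7  bne  r1, r6, L13       | r0=0 r1=0 r2=12 r3=12 r4=10 r5=12 r6=18  [TAKEN]
PC=8  ori   r6, r0, 8        | r0=0 r1=0 r2=12 r3=12 r4=10 r5=12 r6=8

r0=0 r1=0 r2=12 r3=12 r4=10 r5=12 r6=8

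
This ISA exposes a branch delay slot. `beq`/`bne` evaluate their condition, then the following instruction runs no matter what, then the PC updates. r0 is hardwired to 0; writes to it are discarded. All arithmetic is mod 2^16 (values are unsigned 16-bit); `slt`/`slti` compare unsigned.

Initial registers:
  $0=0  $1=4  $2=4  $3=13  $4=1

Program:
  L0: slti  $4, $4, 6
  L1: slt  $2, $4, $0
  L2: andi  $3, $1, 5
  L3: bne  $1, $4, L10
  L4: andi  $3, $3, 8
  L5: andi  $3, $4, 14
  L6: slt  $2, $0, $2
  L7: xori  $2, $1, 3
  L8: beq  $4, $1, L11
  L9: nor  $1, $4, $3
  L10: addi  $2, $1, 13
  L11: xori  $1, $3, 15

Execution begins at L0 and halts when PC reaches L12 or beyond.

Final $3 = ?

PC=0  slti  $4, $4, 6        | $0=0 $1=4 $2=4 $3=13 $4=1
PC=1  slt  $2, $4, $0        | $0=0 $1=4 $2=0 $3=13 $4=1
PC=2  andi  $3, $1, 5        | $0=0 $1=4 $2=0 $3=4 $4=1
PC=3  bne  $1, $4, L10       | $0=0 $1=4 $2=0 $3=4 $4=1  [TAKEN]
PC=4  andi  $3, $3, 8        | $0=0 $1=4 $2=0 $3=0 $4=1
PC=10 addi  $2, $1, 13       | $0=0 $1=4 $2=17 $3=0 $4=1
PC=11 xori  $1, $3, 15       | $0=0 $1=15 $2=17 $3=0 $4=1

0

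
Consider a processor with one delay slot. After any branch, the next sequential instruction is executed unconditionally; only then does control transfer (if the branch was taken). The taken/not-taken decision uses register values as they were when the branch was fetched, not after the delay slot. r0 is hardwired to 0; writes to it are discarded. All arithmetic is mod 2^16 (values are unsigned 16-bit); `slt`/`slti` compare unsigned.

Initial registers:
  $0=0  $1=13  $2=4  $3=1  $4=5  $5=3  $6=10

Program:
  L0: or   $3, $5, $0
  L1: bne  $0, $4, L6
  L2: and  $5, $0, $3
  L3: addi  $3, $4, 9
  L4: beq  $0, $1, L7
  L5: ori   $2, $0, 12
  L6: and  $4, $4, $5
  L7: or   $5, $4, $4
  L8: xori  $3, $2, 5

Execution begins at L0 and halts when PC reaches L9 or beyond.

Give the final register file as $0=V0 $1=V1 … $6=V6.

  step pc=0: or   $3, $5, $0  regs=(0,13,4,3,5,3,10)
  step pc=1: bne  $0, $4, L6  cond=T  regs=(0,13,4,3,5,3,10)
  step pc=2: and  $5, $0, $3  regs=(0,13,4,3,5,0,10)
  step pc=6: and  $4, $4, $5  regs=(0,13,4,3,0,0,10)
  step pc=7: or   $5, $4, $4  regs=(0,13,4,3,0,0,10)
  step pc=8: xori  $3, $2, 5  regs=(0,13,4,1,0,0,10)

$0=0 $1=13 $2=4 $3=1 $4=0 $5=0 $6=10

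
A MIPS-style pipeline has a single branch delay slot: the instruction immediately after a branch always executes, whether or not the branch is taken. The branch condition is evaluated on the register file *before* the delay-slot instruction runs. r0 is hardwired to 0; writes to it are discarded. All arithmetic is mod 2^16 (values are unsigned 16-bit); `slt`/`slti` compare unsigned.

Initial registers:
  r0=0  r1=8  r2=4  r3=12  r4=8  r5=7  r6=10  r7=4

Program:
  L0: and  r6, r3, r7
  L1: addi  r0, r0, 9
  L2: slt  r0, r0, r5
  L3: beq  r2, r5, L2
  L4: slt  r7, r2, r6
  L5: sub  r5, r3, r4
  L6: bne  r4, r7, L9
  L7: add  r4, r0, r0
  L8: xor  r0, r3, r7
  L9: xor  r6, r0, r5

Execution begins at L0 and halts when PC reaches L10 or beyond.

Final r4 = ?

PC=0  and  r6, r3, r7        | r0=0 r1=8 r2=4 r3=12 r4=8 r5=7 r6=4 r7=4
PC=1  addi  r0, r0, 9        | r0=0 r1=8 r2=4 r3=12 r4=8 r5=7 r6=4 r7=4
PC=2  slt  r0, r0, r5        | r0=0 r1=8 r2=4 r3=12 r4=8 r5=7 r6=4 r7=4
PC=3  beq  r2, r5, L2        | r0=0 r1=8 r2=4 r3=12 r4=8 r5=7 r6=4 r7=4  [not taken]
PC=4  slt  r7, r2, r6        | r0=0 r1=8 r2=4 r3=12 r4=8 r5=7 r6=4 r7=0
PC=5  sub  r5, r3, r4        | r0=0 r1=8 r2=4 r3=12 r4=8 r5=4 r6=4 r7=0
PC=6  bne  r4, r7, L9        | r0=0 r1=8 r2=4 r3=12 r4=8 r5=4 r6=4 r7=0  [TAKEN]
PC=7  add  r4, r0, r0        | r0=0 r1=8 r2=4 r3=12 r4=0 r5=4 r6=4 r7=0
PC=9  xor  r6, r0, r5        | r0=0 r1=8 r2=4 r3=12 r4=0 r5=4 r6=4 r7=0

0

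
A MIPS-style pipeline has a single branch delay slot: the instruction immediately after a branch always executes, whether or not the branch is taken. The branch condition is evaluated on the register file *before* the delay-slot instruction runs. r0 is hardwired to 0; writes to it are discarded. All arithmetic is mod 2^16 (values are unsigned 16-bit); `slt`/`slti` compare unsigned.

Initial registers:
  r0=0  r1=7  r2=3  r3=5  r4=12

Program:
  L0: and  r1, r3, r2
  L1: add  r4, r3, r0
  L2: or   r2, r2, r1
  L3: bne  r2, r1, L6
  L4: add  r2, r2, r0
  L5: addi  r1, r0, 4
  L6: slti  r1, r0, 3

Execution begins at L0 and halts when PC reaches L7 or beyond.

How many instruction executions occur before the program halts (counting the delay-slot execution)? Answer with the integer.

6

PC=0  and  r1, r3, r2        | r0=0 r1=1 r2=3 r3=5 r4=12
PC=1  add  r4, r3, r0        | r0=0 r1=1 r2=3 r3=5 r4=5
PC=2  or   r2, r2, r1        | r0=0 r1=1 r2=3 r3=5 r4=5
PC=3  bne  r2, r1, L6        | r0=0 r1=1 r2=3 r3=5 r4=5  [TAKEN]
PC=4  add  r2, r2, r0        | r0=0 r1=1 r2=3 r3=5 r4=5
PC=6  slti  r1, r0, 3        | r0=0 r1=1 r2=3 r3=5 r4=5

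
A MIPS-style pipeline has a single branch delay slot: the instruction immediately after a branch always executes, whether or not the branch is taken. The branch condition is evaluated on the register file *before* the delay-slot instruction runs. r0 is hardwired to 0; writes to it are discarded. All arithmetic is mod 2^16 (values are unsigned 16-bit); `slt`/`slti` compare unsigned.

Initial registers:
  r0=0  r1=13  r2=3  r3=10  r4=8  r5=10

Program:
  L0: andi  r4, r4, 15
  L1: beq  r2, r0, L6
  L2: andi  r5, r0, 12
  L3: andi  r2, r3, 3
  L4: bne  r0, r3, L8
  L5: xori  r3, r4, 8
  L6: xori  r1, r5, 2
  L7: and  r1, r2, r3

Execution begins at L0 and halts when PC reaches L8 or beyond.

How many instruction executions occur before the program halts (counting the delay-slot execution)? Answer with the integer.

[0] andi  r4, r4, 15  →  {r0:0, r1:13, r2:3, r3:10, r4:8, r5:10}
[1] beq  r2, r0, L6  →  {r0:0, r1:13, r2:3, r3:10, r4:8, r5:10}  ⟨branch fallthrough⟩
[2] andi  r5, r0, 12  →  {r0:0, r1:13, r2:3, r3:10, r4:8, r5:0}
[3] andi  r2, r3, 3  →  {r0:0, r1:13, r2:2, r3:10, r4:8, r5:0}
[4] bne  r0, r3, L8  →  {r0:0, r1:13, r2:2, r3:10, r4:8, r5:0}  ⟨branch taken⟩
[5] xori  r3, r4, 8  →  {r0:0, r1:13, r2:2, r3:0, r4:8, r5:0}

6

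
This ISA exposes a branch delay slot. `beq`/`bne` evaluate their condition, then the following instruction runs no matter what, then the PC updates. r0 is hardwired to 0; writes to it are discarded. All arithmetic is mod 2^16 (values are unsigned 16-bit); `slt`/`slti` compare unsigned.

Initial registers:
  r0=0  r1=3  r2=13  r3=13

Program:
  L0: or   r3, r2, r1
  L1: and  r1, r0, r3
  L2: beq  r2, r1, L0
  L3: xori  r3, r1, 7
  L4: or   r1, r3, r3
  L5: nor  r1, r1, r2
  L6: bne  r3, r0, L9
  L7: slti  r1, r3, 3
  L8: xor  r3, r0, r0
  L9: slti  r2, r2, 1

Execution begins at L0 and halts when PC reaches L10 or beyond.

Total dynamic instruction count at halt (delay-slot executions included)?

9

[0] or   r3, r2, r1  →  {r0:0, r1:3, r2:13, r3:15}
[1] and  r1, r0, r3  →  {r0:0, r1:0, r2:13, r3:15}
[2] beq  r2, r1, L0  →  {r0:0, r1:0, r2:13, r3:15}  ⟨branch fallthrough⟩
[3] xori  r3, r1, 7  →  {r0:0, r1:0, r2:13, r3:7}
[4] or   r1, r3, r3  →  {r0:0, r1:7, r2:13, r3:7}
[5] nor  r1, r1, r2  →  {r0:0, r1:65520, r2:13, r3:7}
[6] bne  r3, r0, L9  →  {r0:0, r1:65520, r2:13, r3:7}  ⟨branch taken⟩
[7] slti  r1, r3, 3  →  {r0:0, r1:0, r2:13, r3:7}
[9] slti  r2, r2, 1  →  {r0:0, r1:0, r2:0, r3:7}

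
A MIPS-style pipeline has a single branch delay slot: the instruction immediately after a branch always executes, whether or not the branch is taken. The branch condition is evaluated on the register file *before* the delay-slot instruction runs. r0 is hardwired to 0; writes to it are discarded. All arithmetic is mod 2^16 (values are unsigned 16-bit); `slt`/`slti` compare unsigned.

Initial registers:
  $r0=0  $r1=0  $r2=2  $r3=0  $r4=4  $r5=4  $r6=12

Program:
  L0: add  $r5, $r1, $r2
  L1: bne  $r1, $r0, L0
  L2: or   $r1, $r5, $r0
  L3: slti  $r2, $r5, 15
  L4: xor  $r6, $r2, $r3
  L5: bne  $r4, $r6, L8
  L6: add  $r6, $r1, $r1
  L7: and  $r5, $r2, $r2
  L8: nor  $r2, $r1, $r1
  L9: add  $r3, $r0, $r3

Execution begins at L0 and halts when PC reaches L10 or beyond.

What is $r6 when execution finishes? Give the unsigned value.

  step pc=0: add  $r5, $r1, $r2  regs=(0,0,2,0,4,2,12)
  step pc=1: bne  $r1, $r0, L0  cond=F  regs=(0,0,2,0,4,2,12)
  step pc=2: or   $r1, $r5, $r0  regs=(0,2,2,0,4,2,12)
  step pc=3: slti  $r2, $r5, 15  regs=(0,2,1,0,4,2,12)
  step pc=4: xor  $r6, $r2, $r3  regs=(0,2,1,0,4,2,1)
  step pc=5: bne  $r4, $r6, L8  cond=T  regs=(0,2,1,0,4,2,1)
  step pc=6: add  $r6, $r1, $r1  regs=(0,2,1,0,4,2,4)
  step pc=8: nor  $r2, $r1, $r1  regs=(0,2,65533,0,4,2,4)
  step pc=9: add  $r3, $r0, $r3  regs=(0,2,65533,0,4,2,4)

4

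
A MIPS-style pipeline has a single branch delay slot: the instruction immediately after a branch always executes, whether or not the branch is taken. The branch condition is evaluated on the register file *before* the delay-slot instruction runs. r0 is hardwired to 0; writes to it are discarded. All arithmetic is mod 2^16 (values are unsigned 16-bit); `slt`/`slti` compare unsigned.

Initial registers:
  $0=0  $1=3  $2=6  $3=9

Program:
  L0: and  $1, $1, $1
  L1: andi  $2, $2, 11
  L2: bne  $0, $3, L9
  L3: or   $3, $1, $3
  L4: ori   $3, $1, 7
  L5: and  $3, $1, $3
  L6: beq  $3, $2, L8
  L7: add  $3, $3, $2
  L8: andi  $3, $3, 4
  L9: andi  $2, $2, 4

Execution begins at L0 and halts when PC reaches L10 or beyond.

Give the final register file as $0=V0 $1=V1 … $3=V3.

PC=0  and  $1, $1, $1        | $0=0 $1=3 $2=6 $3=9
PC=1  andi  $2, $2, 11       | $0=0 $1=3 $2=2 $3=9
PC=2  bne  $0, $3, L9        | $0=0 $1=3 $2=2 $3=9  [TAKEN]
PC=3  or   $3, $1, $3        | $0=0 $1=3 $2=2 $3=11
PC=9  andi  $2, $2, 4        | $0=0 $1=3 $2=0 $3=11

$0=0 $1=3 $2=0 $3=11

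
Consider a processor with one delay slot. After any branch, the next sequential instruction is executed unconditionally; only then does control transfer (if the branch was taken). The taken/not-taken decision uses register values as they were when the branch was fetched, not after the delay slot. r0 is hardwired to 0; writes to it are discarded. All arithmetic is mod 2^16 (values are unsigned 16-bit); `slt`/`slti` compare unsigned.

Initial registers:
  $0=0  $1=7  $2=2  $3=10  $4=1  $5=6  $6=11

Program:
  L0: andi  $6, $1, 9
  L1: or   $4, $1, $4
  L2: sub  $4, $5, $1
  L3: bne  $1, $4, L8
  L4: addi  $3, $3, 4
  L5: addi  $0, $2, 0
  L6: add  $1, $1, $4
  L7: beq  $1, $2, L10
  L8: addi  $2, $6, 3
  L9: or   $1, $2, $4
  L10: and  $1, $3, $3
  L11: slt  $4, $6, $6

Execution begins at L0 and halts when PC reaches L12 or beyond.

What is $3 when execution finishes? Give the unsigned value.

PC=0  andi  $6, $1, 9        | $0=0 $1=7 $2=2 $3=10 $4=1 $5=6 $6=1
PC=1  or   $4, $1, $4        | $0=0 $1=7 $2=2 $3=10 $4=7 $5=6 $6=1
PC=2  sub  $4, $5, $1        | $0=0 $1=7 $2=2 $3=10 $4=65535 $5=6 $6=1
PC=3  bne  $1, $4, L8        | $0=0 $1=7 $2=2 $3=10 $4=65535 $5=6 $6=1  [TAKEN]
PC=4  addi  $3, $3, 4        | $0=0 $1=7 $2=2 $3=14 $4=65535 $5=6 $6=1
PC=8  addi  $2, $6, 3        | $0=0 $1=7 $2=4 $3=14 $4=65535 $5=6 $6=1
PC=9  or   $1, $2, $4        | $0=0 $1=65535 $2=4 $3=14 $4=65535 $5=6 $6=1
PC=10 and  $1, $3, $3        | $0=0 $1=14 $2=4 $3=14 $4=65535 $5=6 $6=1
PC=11 slt  $4, $6, $6        | $0=0 $1=14 $2=4 $3=14 $4=0 $5=6 $6=1

14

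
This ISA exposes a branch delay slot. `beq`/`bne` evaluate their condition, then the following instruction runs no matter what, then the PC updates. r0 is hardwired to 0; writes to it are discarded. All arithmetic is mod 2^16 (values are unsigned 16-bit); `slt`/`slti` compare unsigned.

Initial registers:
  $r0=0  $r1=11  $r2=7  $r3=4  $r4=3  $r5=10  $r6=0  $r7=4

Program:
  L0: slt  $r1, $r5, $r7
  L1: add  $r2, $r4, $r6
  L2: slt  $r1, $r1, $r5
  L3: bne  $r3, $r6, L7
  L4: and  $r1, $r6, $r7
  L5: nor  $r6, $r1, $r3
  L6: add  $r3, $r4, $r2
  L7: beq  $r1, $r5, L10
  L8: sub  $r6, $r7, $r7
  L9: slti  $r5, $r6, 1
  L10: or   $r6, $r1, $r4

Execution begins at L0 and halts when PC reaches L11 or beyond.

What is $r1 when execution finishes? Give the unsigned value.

0

#0 slt  $r1, $r5, $r7 ; 0/0/7/4/3/10/0/4
#1 add  $r2, $r4, $r6 ; 0/0/3/4/3/10/0/4
#2 slt  $r1, $r1, $r5 ; 0/1/3/4/3/10/0/4
#3 bne  $r3, $r6, L7 ; 0/1/3/4/3/10/0/4 ; →target
#4 and  $r1, $r6, $r7 ; 0/0/3/4/3/10/0/4
#7 beq  $r1, $r5, L10 ; 0/0/3/4/3/10/0/4 ; →fallthru
#8 sub  $r6, $r7, $r7 ; 0/0/3/4/3/10/0/4
#9 slti  $r5, $r6, 1 ; 0/0/3/4/3/1/0/4
#10 or   $r6, $r1, $r4 ; 0/0/3/4/3/1/3/4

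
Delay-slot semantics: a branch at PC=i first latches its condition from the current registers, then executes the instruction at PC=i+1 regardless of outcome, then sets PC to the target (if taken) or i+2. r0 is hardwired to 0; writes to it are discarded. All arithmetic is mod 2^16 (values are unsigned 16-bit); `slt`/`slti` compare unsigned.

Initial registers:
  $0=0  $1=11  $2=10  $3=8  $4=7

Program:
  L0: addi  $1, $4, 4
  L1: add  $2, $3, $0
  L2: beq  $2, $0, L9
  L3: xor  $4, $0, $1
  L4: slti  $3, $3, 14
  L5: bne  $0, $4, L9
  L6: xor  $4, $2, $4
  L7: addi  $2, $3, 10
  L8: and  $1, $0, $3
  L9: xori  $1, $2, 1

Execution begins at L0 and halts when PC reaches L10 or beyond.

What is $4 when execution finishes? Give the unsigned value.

3

[0] addi  $1, $4, 4  →  {$0:0, $1:11, $2:10, $3:8, $4:7}
[1] add  $2, $3, $0  →  {$0:0, $1:11, $2:8, $3:8, $4:7}
[2] beq  $2, $0, L9  →  {$0:0, $1:11, $2:8, $3:8, $4:7}  ⟨branch fallthrough⟩
[3] xor  $4, $0, $1  →  {$0:0, $1:11, $2:8, $3:8, $4:11}
[4] slti  $3, $3, 14  →  {$0:0, $1:11, $2:8, $3:1, $4:11}
[5] bne  $0, $4, L9  →  {$0:0, $1:11, $2:8, $3:1, $4:11}  ⟨branch taken⟩
[6] xor  $4, $2, $4  →  {$0:0, $1:11, $2:8, $3:1, $4:3}
[9] xori  $1, $2, 1  →  {$0:0, $1:9, $2:8, $3:1, $4:3}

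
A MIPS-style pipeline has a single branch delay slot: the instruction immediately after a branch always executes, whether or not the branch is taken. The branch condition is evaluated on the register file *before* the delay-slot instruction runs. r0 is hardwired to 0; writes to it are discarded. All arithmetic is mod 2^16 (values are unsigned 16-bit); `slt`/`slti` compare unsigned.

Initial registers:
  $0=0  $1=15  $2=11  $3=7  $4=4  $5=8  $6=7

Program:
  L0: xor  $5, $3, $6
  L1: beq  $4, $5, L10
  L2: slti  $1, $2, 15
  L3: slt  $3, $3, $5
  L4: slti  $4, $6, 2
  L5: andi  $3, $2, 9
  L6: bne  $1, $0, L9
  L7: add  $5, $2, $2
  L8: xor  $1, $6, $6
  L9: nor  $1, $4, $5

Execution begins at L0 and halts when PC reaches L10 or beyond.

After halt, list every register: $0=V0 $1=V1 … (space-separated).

$0=0 $1=65513 $2=11 $3=9 $4=0 $5=22 $6=7

PC=0  xor  $5, $3, $6        | $0=0 $1=15 $2=11 $3=7 $4=4 $5=0 $6=7
PC=1  beq  $4, $5, L10       | $0=0 $1=15 $2=11 $3=7 $4=4 $5=0 $6=7  [not taken]
PC=2  slti  $1, $2, 15       | $0=0 $1=1 $2=11 $3=7 $4=4 $5=0 $6=7
PC=3  slt  $3, $3, $5        | $0=0 $1=1 $2=11 $3=0 $4=4 $5=0 $6=7
PC=4  slti  $4, $6, 2        | $0=0 $1=1 $2=11 $3=0 $4=0 $5=0 $6=7
PC=5  andi  $3, $2, 9        | $0=0 $1=1 $2=11 $3=9 $4=0 $5=0 $6=7
PC=6  bne  $1, $0, L9        | $0=0 $1=1 $2=11 $3=9 $4=0 $5=0 $6=7  [TAKEN]
PC=7  add  $5, $2, $2        | $0=0 $1=1 $2=11 $3=9 $4=0 $5=22 $6=7
PC=9  nor  $1, $4, $5        | $0=0 $1=65513 $2=11 $3=9 $4=0 $5=22 $6=7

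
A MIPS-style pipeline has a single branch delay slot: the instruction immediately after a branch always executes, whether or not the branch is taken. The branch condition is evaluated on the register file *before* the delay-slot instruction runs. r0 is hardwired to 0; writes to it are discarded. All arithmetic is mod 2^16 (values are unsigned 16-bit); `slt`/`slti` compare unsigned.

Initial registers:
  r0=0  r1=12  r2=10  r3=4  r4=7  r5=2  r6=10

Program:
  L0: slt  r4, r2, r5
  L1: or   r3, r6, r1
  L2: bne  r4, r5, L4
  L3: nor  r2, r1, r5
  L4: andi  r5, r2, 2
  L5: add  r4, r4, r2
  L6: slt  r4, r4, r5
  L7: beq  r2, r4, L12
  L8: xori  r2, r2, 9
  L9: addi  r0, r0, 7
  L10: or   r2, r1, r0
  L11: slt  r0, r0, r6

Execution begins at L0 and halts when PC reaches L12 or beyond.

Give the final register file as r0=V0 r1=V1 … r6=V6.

r0=0 r1=12 r2=12 r3=14 r4=0 r5=0 r6=10

PC=0  slt  r4, r2, r5        | r0=0 r1=12 r2=10 r3=4 r4=0 r5=2 r6=10
PC=1  or   r3, r6, r1        | r0=0 r1=12 r2=10 r3=14 r4=0 r5=2 r6=10
PC=2  bne  r4, r5, L4        | r0=0 r1=12 r2=10 r3=14 r4=0 r5=2 r6=10  [TAKEN]
PC=3  nor  r2, r1, r5        | r0=0 r1=12 r2=65521 r3=14 r4=0 r5=2 r6=10
PC=4  andi  r5, r2, 2        | r0=0 r1=12 r2=65521 r3=14 r4=0 r5=0 r6=10
PC=5  add  r4, r4, r2        | r0=0 r1=12 r2=65521 r3=14 r4=65521 r5=0 r6=10
PC=6  slt  r4, r4, r5        | r0=0 r1=12 r2=65521 r3=14 r4=0 r5=0 r6=10
PC=7  beq  r2, r4, L12       | r0=0 r1=12 r2=65521 r3=14 r4=0 r5=0 r6=10  [not taken]
PC=8  xori  r2, r2, 9        | r0=0 r1=12 r2=65528 r3=14 r4=0 r5=0 r6=10
PC=9  addi  r0, r0, 7        | r0=0 r1=12 r2=65528 r3=14 r4=0 r5=0 r6=10
PC=10 or   r2, r1, r0        | r0=0 r1=12 r2=12 r3=14 r4=0 r5=0 r6=10
PC=11 slt  r0, r0, r6        | r0=0 r1=12 r2=12 r3=14 r4=0 r5=0 r6=10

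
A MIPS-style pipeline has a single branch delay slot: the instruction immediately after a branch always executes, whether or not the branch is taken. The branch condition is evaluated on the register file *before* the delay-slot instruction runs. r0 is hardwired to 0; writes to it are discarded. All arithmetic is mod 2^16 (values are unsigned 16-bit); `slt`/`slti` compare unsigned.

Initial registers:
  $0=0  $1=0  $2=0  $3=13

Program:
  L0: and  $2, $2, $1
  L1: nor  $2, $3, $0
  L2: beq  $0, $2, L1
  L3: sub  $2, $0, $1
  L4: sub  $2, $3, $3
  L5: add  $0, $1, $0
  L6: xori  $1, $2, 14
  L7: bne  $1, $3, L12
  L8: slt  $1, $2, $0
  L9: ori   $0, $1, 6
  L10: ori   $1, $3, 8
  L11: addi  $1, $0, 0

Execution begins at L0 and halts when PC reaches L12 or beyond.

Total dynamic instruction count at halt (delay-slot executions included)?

[0] and  $2, $2, $1  →  {$0:0, $1:0, $2:0, $3:13}
[1] nor  $2, $3, $0  →  {$0:0, $1:0, $2:65522, $3:13}
[2] beq  $0, $2, L1  →  {$0:0, $1:0, $2:65522, $3:13}  ⟨branch fallthrough⟩
[3] sub  $2, $0, $1  →  {$0:0, $1:0, $2:0, $3:13}
[4] sub  $2, $3, $3  →  {$0:0, $1:0, $2:0, $3:13}
[5] add  $0, $1, $0  →  {$0:0, $1:0, $2:0, $3:13}
[6] xori  $1, $2, 14  →  {$0:0, $1:14, $2:0, $3:13}
[7] bne  $1, $3, L12  →  {$0:0, $1:14, $2:0, $3:13}  ⟨branch taken⟩
[8] slt  $1, $2, $0  →  {$0:0, $1:0, $2:0, $3:13}

9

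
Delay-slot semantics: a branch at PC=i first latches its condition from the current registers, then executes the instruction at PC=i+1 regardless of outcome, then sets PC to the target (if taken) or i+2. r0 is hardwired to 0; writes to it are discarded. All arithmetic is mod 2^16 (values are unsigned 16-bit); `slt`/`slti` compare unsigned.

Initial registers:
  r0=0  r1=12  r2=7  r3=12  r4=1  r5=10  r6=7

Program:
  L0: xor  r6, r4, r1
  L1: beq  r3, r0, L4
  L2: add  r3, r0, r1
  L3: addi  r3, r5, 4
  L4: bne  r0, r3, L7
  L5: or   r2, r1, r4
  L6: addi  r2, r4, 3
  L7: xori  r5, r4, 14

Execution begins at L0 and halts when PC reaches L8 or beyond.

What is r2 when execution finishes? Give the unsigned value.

PC=0  xor  r6, r4, r1        | r0=0 r1=12 r2=7 r3=12 r4=1 r5=10 r6=13
PC=1  beq  r3, r0, L4        | r0=0 r1=12 r2=7 r3=12 r4=1 r5=10 r6=13  [not taken]
PC=2  add  r3, r0, r1        | r0=0 r1=12 r2=7 r3=12 r4=1 r5=10 r6=13
PC=3  addi  r3, r5, 4        | r0=0 r1=12 r2=7 r3=14 r4=1 r5=10 r6=13
PC=4  bne  r0, r3, L7        | r0=0 r1=12 r2=7 r3=14 r4=1 r5=10 r6=13  [TAKEN]
PC=5  or   r2, r1, r4        | r0=0 r1=12 r2=13 r3=14 r4=1 r5=10 r6=13
PC=7  xori  r5, r4, 14       | r0=0 r1=12 r2=13 r3=14 r4=1 r5=15 r6=13

13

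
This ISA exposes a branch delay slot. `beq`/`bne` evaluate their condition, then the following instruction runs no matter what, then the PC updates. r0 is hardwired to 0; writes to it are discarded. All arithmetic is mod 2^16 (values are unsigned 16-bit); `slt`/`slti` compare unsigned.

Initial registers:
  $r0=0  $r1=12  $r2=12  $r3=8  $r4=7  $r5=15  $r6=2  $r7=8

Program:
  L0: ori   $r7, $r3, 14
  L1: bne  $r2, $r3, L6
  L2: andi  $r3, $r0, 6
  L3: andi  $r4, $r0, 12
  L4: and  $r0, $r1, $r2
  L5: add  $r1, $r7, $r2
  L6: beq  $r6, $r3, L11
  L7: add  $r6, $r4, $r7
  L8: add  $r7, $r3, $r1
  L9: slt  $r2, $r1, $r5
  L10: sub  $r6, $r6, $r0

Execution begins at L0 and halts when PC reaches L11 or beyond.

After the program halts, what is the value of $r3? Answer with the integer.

  step pc=0: ori   $r7, $r3, 14  regs=(0,12,12,8,7,15,2,14)
  step pc=1: bne  $r2, $r3, L6  cond=T  regs=(0,12,12,8,7,15,2,14)
  step pc=2: andi  $r3, $r0, 6  regs=(0,12,12,0,7,15,2,14)
  step pc=6: beq  $r6, $r3, L11  cond=F  regs=(0,12,12,0,7,15,2,14)
  step pc=7: add  $r6, $r4, $r7  regs=(0,12,12,0,7,15,21,14)
  step pc=8: add  $r7, $r3, $r1  regs=(0,12,12,0,7,15,21,12)
  step pc=9: slt  $r2, $r1, $r5  regs=(0,12,1,0,7,15,21,12)
  step pc=10: sub  $r6, $r6, $r0  regs=(0,12,1,0,7,15,21,12)

0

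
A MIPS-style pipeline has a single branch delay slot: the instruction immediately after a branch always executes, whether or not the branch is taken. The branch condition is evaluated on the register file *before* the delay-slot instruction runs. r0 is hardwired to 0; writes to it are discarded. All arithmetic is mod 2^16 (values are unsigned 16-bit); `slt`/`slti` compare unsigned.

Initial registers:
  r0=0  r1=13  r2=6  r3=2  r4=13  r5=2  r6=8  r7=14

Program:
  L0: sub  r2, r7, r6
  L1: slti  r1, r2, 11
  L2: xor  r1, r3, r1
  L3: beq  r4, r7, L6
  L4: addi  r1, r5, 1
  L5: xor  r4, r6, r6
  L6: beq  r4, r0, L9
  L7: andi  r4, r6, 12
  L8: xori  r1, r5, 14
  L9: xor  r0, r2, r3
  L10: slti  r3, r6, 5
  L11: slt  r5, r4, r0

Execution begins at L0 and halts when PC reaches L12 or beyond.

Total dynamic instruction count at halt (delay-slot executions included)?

11

[0] sub  r2, r7, r6  →  {r0:0, r1:13, r2:6, r3:2, r4:13, r5:2, r6:8, r7:14}
[1] slti  r1, r2, 11  →  {r0:0, r1:1, r2:6, r3:2, r4:13, r5:2, r6:8, r7:14}
[2] xor  r1, r3, r1  →  {r0:0, r1:3, r2:6, r3:2, r4:13, r5:2, r6:8, r7:14}
[3] beq  r4, r7, L6  →  {r0:0, r1:3, r2:6, r3:2, r4:13, r5:2, r6:8, r7:14}  ⟨branch fallthrough⟩
[4] addi  r1, r5, 1  →  {r0:0, r1:3, r2:6, r3:2, r4:13, r5:2, r6:8, r7:14}
[5] xor  r4, r6, r6  →  {r0:0, r1:3, r2:6, r3:2, r4:0, r5:2, r6:8, r7:14}
[6] beq  r4, r0, L9  →  {r0:0, r1:3, r2:6, r3:2, r4:0, r5:2, r6:8, r7:14}  ⟨branch taken⟩
[7] andi  r4, r6, 12  →  {r0:0, r1:3, r2:6, r3:2, r4:8, r5:2, r6:8, r7:14}
[9] xor  r0, r2, r3  →  {r0:0, r1:3, r2:6, r3:2, r4:8, r5:2, r6:8, r7:14}
[10] slti  r3, r6, 5  →  {r0:0, r1:3, r2:6, r3:0, r4:8, r5:2, r6:8, r7:14}
[11] slt  r5, r4, r0  →  {r0:0, r1:3, r2:6, r3:0, r4:8, r5:0, r6:8, r7:14}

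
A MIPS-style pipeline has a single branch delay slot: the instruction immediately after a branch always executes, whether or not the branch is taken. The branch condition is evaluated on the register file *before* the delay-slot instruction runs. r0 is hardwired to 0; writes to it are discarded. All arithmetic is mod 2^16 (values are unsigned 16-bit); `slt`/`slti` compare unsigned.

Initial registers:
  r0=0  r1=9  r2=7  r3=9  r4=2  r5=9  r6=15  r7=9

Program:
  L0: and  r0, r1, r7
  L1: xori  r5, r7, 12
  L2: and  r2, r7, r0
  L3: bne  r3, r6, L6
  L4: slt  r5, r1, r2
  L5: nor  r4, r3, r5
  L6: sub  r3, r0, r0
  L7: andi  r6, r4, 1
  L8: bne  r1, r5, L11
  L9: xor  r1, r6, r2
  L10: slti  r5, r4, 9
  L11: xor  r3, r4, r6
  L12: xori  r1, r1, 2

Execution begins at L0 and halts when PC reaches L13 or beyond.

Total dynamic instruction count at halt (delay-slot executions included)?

11

#0 and  r0, r1, r7 ; 0/9/7/9/2/9/15/9
#1 xori  r5, r7, 12 ; 0/9/7/9/2/5/15/9
#2 and  r2, r7, r0 ; 0/9/0/9/2/5/15/9
#3 bne  r3, r6, L6 ; 0/9/0/9/2/5/15/9 ; →target
#4 slt  r5, r1, r2 ; 0/9/0/9/2/0/15/9
#6 sub  r3, r0, r0 ; 0/9/0/0/2/0/15/9
#7 andi  r6, r4, 1 ; 0/9/0/0/2/0/0/9
#8 bne  r1, r5, L11 ; 0/9/0/0/2/0/0/9 ; →target
#9 xor  r1, r6, r2 ; 0/0/0/0/2/0/0/9
#11 xor  r3, r4, r6 ; 0/0/0/2/2/0/0/9
#12 xori  r1, r1, 2 ; 0/2/0/2/2/0/0/9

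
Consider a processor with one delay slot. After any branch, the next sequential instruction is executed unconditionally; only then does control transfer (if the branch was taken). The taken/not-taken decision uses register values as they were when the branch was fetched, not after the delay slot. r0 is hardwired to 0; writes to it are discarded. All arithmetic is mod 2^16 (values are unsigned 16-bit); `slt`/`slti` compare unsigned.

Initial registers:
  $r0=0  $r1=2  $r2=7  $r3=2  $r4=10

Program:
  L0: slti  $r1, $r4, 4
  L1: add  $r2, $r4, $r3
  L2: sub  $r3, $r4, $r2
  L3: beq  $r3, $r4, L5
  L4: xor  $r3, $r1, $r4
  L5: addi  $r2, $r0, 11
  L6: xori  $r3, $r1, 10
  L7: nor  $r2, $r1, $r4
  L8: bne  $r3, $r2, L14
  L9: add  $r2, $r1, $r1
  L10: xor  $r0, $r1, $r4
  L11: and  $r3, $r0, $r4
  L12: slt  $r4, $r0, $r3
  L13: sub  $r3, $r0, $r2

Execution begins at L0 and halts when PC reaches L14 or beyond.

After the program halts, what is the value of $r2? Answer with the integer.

0

  step pc=0: slti  $r1, $r4, 4  regs=(0,0,7,2,10)
  step pc=1: add  $r2, $r4, $r3  regs=(0,0,12,2,10)
  step pc=2: sub  $r3, $r4, $r2  regs=(0,0,12,65534,10)
  step pc=3: beq  $r3, $r4, L5  cond=F  regs=(0,0,12,65534,10)
  step pc=4: xor  $r3, $r1, $r4  regs=(0,0,12,10,10)
  step pc=5: addi  $r2, $r0, 11  regs=(0,0,11,10,10)
  step pc=6: xori  $r3, $r1, 10  regs=(0,0,11,10,10)
  step pc=7: nor  $r2, $r1, $r4  regs=(0,0,65525,10,10)
  step pc=8: bne  $r3, $r2, L14  cond=T  regs=(0,0,65525,10,10)
  step pc=9: add  $r2, $r1, $r1  regs=(0,0,0,10,10)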